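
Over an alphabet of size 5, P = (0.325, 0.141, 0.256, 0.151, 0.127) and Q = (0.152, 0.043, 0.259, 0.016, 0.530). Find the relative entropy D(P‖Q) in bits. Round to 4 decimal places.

D(P‖Q) = Σ p·log₂(p/q).
  0.325·log₂(0.325/0.152) = 0.35632
  0.141·log₂(0.141/0.043) = 0.24157
  0.256·log₂(0.256/0.259) = -0.00430
  0.151·log₂(0.151/0.016) = 0.48900
  0.127·log₂(0.127/0.530) = -0.26177
D(P‖Q) = 0.8208 bits.

0.8208 bits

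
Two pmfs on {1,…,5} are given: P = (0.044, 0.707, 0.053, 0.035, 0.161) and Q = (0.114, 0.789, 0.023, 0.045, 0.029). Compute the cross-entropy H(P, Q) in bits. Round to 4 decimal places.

H(P,Q) = −Σ p·log₂ q.
  −0.044·log₂(0.114) = 0.13785
  −0.707·log₂(0.789) = 0.24173
  −0.053·log₂(0.023) = 0.28844
  −0.035·log₂(0.045) = 0.15659
  −0.161·log₂(0.029) = 0.82236
H(P,Q) = 1.6470 bits.

1.6470 bits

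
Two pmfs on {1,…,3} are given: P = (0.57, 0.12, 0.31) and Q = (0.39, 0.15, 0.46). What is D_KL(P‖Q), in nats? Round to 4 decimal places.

D(P‖Q) = Σ p·ln(p/q).
  0.57·ln(0.57/0.39) = 0.21631
  0.12·ln(0.12/0.15) = -0.02678
  0.31·ln(0.31/0.46) = -0.12234
D(P‖Q) = 0.0672 nats.

0.0672 nats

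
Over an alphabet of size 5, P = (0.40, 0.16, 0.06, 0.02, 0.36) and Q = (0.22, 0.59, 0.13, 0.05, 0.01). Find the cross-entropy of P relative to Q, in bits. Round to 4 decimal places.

H(P,Q) = −Σ p·log₂ q.
  −0.40·log₂(0.22) = 0.87377
  −0.16·log₂(0.59) = 0.12179
  −0.06·log₂(0.13) = 0.17660
  −0.02·log₂(0.05) = 0.08644
  −0.36·log₂(0.01) = 2.39179
H(P,Q) = 3.6504 bits.

3.6504 bits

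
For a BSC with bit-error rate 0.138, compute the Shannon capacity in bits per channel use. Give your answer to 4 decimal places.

0.4210 bits

Binary symmetric channel: C = 1 − h₂(ε) where h₂ is the binary entropy function.
h₂(0.138) = −0.138·log₂0.138 − 0.862·log₂0.862 = 0.5790.
C = 1 − 0.5790 = 0.4210 bits per channel use.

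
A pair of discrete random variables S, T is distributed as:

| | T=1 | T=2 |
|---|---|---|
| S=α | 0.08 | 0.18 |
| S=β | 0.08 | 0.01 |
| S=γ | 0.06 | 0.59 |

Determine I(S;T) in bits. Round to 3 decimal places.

0.195 bits

Marginals: p(S) = (0.2600, 0.0900, 0.6500), p(T) = (0.2200, 0.7800).
I(S;T) = H(S) + H(T) − H(S,T).
H(S) = 1.2219, H(T) = 0.7602, H(S,T) = 1.7874.
I(S;T) = 1.2219 + 0.7602 − 1.7874 = 0.195 bits.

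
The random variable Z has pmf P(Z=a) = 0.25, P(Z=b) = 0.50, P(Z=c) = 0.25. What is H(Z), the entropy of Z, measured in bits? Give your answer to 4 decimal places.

1.5000 bits

H(Z) = −Σ p·log₂ p.
  −(0.25)·log₂(0.25) = 0.50000
  −(0.50)·log₂(0.50) = 0.50000
  −(0.25)·log₂(0.25) = 0.50000
Sum: 0.50000 + 0.50000 + 0.50000 = 1.5000 bits.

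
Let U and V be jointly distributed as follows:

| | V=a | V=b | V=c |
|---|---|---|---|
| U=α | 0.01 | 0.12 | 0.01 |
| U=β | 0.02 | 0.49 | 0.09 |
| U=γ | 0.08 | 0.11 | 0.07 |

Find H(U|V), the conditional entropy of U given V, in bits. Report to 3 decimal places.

1.214 bits

Marginals: p(U) = (0.1400, 0.6000, 0.2600), p(V) = (0.1100, 0.7200, 0.1700).
H(U|V) = Σ p(V) · H(U|V=·).
  V=a: p=0.1100, H(U|V=a) = 1.0958
  V=b: p=0.7200, H(U|V=b) = 1.2228
  V=c: p=0.1700, H(U|V=c) = 1.2533
Weighted sum = 1.214 bits.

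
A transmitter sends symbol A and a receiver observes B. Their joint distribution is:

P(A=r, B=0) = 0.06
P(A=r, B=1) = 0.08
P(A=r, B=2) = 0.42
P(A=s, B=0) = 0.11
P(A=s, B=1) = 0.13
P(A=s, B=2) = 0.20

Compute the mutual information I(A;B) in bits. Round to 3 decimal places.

Marginals: p(A) = (0.5600, 0.4400), p(B) = (0.1700, 0.2100, 0.6200).
I(A;B) = H(A) + H(B) − H(A,B).
H(A) = 0.9896, H(B) = 1.3350, H(A,B) = 2.2580.
I(A;B) = 0.9896 + 1.3350 − 2.2580 = 0.067 bits.

0.067 bits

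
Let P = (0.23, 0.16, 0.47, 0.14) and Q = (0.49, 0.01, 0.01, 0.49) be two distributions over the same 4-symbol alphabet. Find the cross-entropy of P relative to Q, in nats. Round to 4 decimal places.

H(P,Q) = −Σ p·ln q.
  −0.23·ln(0.49) = 0.16407
  −0.16·ln(0.01) = 0.73683
  −0.47·ln(0.01) = 2.16443
  −0.14·ln(0.49) = 0.09987
H(P,Q) = 3.1652 nats.

3.1652 nats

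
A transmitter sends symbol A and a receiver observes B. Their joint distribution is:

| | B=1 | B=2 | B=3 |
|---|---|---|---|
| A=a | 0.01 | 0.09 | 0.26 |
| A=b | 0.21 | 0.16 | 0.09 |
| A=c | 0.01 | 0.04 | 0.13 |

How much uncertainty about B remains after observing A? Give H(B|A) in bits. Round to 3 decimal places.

Chain rule: H(B|A) = H(A,B) − H(A).
Marginals: p(A) = (0.3600, 0.4600, 0.1800), p(B) = (0.2300, 0.2900, 0.4800).
H(A,B) = 2.7277 bits; H(A) = 1.4913 bits.
H(B|A) = 2.7277 − 1.4913 = 1.236 bits.

1.236 bits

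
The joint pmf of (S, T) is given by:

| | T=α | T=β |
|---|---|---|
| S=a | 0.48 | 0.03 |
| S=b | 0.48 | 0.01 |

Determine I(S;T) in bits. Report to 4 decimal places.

0.0073 bits

Marginals: p(S) = (0.5100, 0.4900), p(T) = (0.9600, 0.0400).
I(S;T) = H(S) + H(T) − H(S,T).
H(S) = 0.9997, H(T) = 0.2423, H(S,T) = 1.2347.
I(S;T) = 0.9997 + 0.2423 − 1.2347 = 0.0073 bits.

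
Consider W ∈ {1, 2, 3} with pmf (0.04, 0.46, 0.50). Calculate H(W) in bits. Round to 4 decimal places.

H(W) = −Σ p·log₂ p.
  −(0.04)·log₂(0.04) = 0.18575
  −(0.46)·log₂(0.46) = 0.51534
  −(0.50)·log₂(0.50) = 0.50000
Sum: 0.18575 + 0.51534 + 0.50000 = 1.2011 bits.

1.2011 bits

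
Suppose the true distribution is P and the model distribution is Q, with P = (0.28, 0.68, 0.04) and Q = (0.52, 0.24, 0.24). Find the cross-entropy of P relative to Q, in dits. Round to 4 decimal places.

0.5258 dits

H(P,Q) = −Σ p·log₁₀ q.
  −0.28·log₁₀(0.52) = 0.07952
  −0.68·log₁₀(0.24) = 0.42146
  −0.04·log₁₀(0.24) = 0.02479
H(P,Q) = 0.5258 dits.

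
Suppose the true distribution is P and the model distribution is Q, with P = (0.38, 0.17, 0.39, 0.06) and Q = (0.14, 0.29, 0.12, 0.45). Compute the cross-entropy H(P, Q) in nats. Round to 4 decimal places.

1.8324 nats

H(P,Q) = −Σ p·ln q.
  −0.38·ln(0.14) = 0.74712
  −0.17·ln(0.29) = 0.21044
  −0.39·ln(0.12) = 0.82690
  −0.06·ln(0.45) = 0.04791
H(P,Q) = 1.8324 nats.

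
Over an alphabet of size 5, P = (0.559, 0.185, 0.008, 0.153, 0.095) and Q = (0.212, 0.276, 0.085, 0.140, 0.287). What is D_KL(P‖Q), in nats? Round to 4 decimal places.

D(P‖Q) = Σ p·ln(p/q).
  0.559·ln(0.559/0.212) = 0.54199
  0.185·ln(0.185/0.276) = -0.07401
  0.008·ln(0.008/0.085) = -0.01891
  0.153·ln(0.153/0.140) = 0.01359
  0.095·ln(0.095/0.287) = -0.10503
D(P‖Q) = 0.3576 nats.

0.3576 nats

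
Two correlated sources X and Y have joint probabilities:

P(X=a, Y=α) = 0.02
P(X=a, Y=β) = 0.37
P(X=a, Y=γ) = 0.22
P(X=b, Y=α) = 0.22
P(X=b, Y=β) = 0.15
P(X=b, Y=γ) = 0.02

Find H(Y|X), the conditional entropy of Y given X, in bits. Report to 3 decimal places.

1.163 bits

Marginals: p(X) = (0.6100, 0.3900), p(Y) = (0.2400, 0.5200, 0.2400).
H(Y|X) = Σ p(X) · H(Y|X=·).
  X=a: p=0.6100, H(Y|X=a) = 1.1298
  X=b: p=0.3900, H(Y|X=b) = 1.2159
Weighted sum = 1.163 bits.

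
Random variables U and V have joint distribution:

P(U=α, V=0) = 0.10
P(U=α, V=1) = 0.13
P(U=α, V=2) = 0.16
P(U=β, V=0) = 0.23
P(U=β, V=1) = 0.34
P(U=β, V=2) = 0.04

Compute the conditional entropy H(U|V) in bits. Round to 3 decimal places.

0.836 bits

Marginals: p(U) = (0.3900, 0.6100), p(V) = (0.3300, 0.4700, 0.2000).
H(U|V) = Σ p(V) · H(U|V=·).
  V=0: p=0.3300, H(U|V=0) = 0.8850
  V=1: p=0.4700, H(U|V=1) = 0.8508
  V=2: p=0.2000, H(U|V=2) = 0.7219
Weighted sum = 0.836 bits.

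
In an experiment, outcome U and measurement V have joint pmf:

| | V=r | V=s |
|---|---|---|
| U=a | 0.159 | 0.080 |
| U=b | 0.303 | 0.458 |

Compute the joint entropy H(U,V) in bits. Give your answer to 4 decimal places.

1.7512 bits

H(U,V) = −Σ p(x,y)·log₂ p(x,y) over all 4 cells.
  cell (a,r): −0.159·log₂0.159 = 0.42181
  cell (a,s): −0.080·log₂0.080 = 0.29151
  cell (b,r): −0.303·log₂0.303 = 0.52195
  cell (b,s): −0.458·log₂0.458 = 0.51597
Sum = 1.7512 bits.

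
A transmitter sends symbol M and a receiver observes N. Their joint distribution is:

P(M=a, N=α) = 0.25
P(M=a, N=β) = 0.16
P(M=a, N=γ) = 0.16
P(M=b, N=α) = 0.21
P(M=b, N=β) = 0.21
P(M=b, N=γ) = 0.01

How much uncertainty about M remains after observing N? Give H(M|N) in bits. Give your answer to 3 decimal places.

0.877 bits

Marginals: p(M) = (0.5700, 0.4300), p(N) = (0.4600, 0.3700, 0.1700).
H(M|N) = Σ p(N) · H(M|N=·).
  N=α: p=0.4600, H(M|N=α) = 0.9945
  N=β: p=0.3700, H(M|N=β) = 0.9868
  N=γ: p=0.1700, H(M|N=γ) = 0.3228
Weighted sum = 0.877 bits.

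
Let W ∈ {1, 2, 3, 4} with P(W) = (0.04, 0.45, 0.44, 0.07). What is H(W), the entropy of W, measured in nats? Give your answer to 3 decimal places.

H(W) = −Σ p·ln p.
  −(0.04)·ln(0.04) = 0.1288
  −(0.45)·ln(0.45) = 0.3593
  −(0.44)·ln(0.44) = 0.3612
  −(0.07)·ln(0.07) = 0.1861
Sum: 0.1288 + 0.3593 + 0.3612 + 0.1861 = 1.035 nats.

1.035 nats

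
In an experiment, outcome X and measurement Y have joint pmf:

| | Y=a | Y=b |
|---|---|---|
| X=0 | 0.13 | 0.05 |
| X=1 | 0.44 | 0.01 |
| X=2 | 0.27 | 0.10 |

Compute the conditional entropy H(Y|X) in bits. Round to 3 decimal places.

Marginals: p(X) = (0.1800, 0.4500, 0.3700), p(Y) = (0.8400, 0.1600).
H(Y|X) = Σ p(X) · H(Y|X=·).
  X=0: p=0.1800, H(Y|X=0) = 0.8524
  X=1: p=0.4500, H(Y|X=1) = 0.1537
  X=2: p=0.3700, H(Y|X=2) = 0.8419
Weighted sum = 0.534 bits.

0.534 bits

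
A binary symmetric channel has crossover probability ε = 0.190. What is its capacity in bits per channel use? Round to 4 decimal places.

0.2985 bits

Binary symmetric channel: C = 1 − h₂(ε) where h₂ is the binary entropy function.
h₂(0.190) = −0.190·log₂0.190 − 0.810·log₂0.810 = 0.7015.
C = 1 − 0.7015 = 0.2985 bits per channel use.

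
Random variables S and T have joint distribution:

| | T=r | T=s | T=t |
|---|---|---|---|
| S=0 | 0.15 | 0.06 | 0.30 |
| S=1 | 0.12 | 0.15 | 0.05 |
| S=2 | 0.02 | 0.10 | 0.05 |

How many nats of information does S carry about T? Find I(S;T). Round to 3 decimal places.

Marginals: p(S) = (0.5100, 0.3200, 0.1700), p(T) = (0.2900, 0.3100, 0.4000).
I(S;T) = Σ p(x,y)·ln[p(x,y)/(p(x)p(y))].
  (0,r): 0.15·ln(1.0142) = 0.0021
  (0,s): 0.06·ln(0.3795) = -0.0581
  (0,t): 0.30·ln(1.4706) = 0.1157
  (1,r): 0.12·ln(1.2931) = 0.0308
  (1,s): 0.15·ln(1.5121) = 0.0620
  (1,t): 0.05·ln(0.3906) = -0.0470
  (2,r): 0.02·ln(0.4057) = -0.0180
  (2,s): 0.10·ln(1.8975) = 0.0641
  (2,t): 0.05·ln(0.7353) = -0.0154
Sum = 0.136 nats.

0.136 nats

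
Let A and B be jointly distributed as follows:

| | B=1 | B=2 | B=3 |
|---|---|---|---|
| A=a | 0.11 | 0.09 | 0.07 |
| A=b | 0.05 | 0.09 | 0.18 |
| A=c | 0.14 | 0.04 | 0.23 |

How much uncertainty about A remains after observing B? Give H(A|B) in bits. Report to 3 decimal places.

Chain rule: H(A|B) = H(A,B) − H(B).
Marginals: p(A) = (0.2700, 0.3200, 0.4100), p(B) = (0.3000, 0.2200, 0.4800).
H(A,B) = 2.9761 bits; H(B) = 1.5099 bits.
H(A|B) = 2.9761 − 1.5099 = 1.466 bits.

1.466 bits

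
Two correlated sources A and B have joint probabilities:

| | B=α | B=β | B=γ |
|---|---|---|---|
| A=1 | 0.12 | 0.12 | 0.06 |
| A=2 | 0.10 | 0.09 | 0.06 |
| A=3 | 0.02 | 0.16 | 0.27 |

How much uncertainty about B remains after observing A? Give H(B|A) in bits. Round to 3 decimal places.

1.372 bits

Marginals: p(A) = (0.3000, 0.2500, 0.4500), p(B) = (0.2400, 0.3700, 0.3900).
H(B|A) = Σ p(A) · H(B|A=·).
  A=1: p=0.3000, H(B|A=1) = 1.5219
  A=2: p=0.2500, H(B|A=2) = 1.5535
  A=3: p=0.4500, H(B|A=3) = 1.1723
Weighted sum = 1.372 bits.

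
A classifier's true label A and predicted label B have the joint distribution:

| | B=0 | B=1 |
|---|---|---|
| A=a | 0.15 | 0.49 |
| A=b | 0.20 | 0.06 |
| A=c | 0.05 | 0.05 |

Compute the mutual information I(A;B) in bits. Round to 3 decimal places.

Marginals: p(A) = (0.6400, 0.2600, 0.1000), p(B) = (0.4000, 0.6000).
I(A;B) = H(A) + H(B) − H(A,B).
H(A) = 1.2495, H(B) = 0.9710, H(A,B) = 2.0549.
I(A;B) = 1.2495 + 0.9710 − 2.0549 = 0.166 bits.

0.166 bits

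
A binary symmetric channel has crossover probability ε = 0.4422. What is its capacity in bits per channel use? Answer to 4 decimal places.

Binary symmetric channel: C = 1 − h₂(ε) where h₂ is the binary entropy function.
h₂(0.4422) = −0.4422·log₂0.4422 − 0.5578·log₂0.5578 = 0.9903.
C = 1 − 0.9903 = 0.0097 bits per channel use.

0.0097 bits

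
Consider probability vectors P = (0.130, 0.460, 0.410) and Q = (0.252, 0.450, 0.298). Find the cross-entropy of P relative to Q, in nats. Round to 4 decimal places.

H(P,Q) = −Σ p·ln q.
  −0.130·ln(0.252) = 0.17918
  −0.460·ln(0.450) = 0.36731
  −0.410·ln(0.298) = 0.49637
H(P,Q) = 1.0429 nats.

1.0429 nats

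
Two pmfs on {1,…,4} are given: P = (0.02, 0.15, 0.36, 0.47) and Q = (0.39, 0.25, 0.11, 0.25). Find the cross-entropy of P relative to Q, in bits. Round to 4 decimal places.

2.4136 bits

H(P,Q) = −Σ p·log₂ q.
  −0.02·log₂(0.39) = 0.02717
  −0.15·log₂(0.25) = 0.30000
  −0.36·log₂(0.11) = 1.14639
  −0.47·log₂(0.25) = 0.94000
H(P,Q) = 2.4136 bits.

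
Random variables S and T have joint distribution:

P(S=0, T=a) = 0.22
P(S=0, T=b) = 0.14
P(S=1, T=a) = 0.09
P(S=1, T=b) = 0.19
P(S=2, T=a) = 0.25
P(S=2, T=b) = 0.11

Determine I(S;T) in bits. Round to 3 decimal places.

0.069 bits

Marginals: p(S) = (0.3600, 0.2800, 0.3600), p(T) = (0.5600, 0.4400).
I(S;T) = Σ p(x,y)·log₂[p(x,y)/(p(x)p(y))].
  (0,a): 0.22·log₂(1.0913) = 0.0277
  (0,b): 0.14·log₂(0.8838) = -0.0249
  (1,a): 0.09·log₂(0.5740) = -0.0721
  (1,b): 0.19·log₂(1.5422) = 0.1187
  (2,a): 0.25·log₂(1.2401) = 0.0776
  (2,b): 0.11·log₂(0.6944) = -0.0579
Sum = 0.069 bits.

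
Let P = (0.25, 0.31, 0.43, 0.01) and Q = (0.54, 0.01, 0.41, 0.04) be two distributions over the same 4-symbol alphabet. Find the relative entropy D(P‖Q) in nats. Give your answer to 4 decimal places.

0.8786 nats

D(P‖Q) = Σ p·ln(p/q).
  0.25·ln(0.25/0.54) = -0.19253
  0.31·ln(0.31/0.01) = 1.06454
  0.43·ln(0.43/0.41) = 0.02048
  0.01·ln(0.01/0.04) = -0.01386
D(P‖Q) = 0.8786 nats.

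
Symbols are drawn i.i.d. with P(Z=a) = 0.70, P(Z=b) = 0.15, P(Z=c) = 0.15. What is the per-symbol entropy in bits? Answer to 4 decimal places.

H(Z) = −Σ p·log₂ p.
  −(0.70)·log₂(0.70) = 0.36020
  −(0.15)·log₂(0.15) = 0.41054
  −(0.15)·log₂(0.15) = 0.41054
Sum: 0.36020 + 0.41054 + 0.41054 = 1.1813 bits.

1.1813 bits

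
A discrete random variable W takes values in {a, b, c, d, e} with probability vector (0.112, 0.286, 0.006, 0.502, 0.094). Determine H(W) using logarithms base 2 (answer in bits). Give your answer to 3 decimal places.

H(W) = −Σ p·log₂ p.
  −(0.112)·log₂(0.112) = 0.3537
  −(0.286)·log₂(0.286) = 0.5165
  −(0.006)·log₂(0.006) = 0.0443
  −(0.502)·log₂(0.502) = 0.4991
  −(0.094)·log₂(0.094) = 0.3207
Sum: 0.3537 + 0.5165 + 0.0443 + 0.4991 + 0.3207 = 1.734 bits.

1.734 bits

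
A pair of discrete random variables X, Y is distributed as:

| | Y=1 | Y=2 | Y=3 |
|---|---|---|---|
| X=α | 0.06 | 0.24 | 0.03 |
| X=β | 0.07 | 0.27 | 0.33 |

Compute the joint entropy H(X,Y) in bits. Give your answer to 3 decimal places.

2.196 bits

H(X,Y) = −Σ p(x,y)·log₂ p(x,y) over all 6 cells.
  cell (α,1): −0.06·log₂0.06 = 0.2435
  cell (α,2): −0.24·log₂0.24 = 0.4941
  cell (α,3): −0.03·log₂0.03 = 0.1518
  cell (β,1): −0.07·log₂0.07 = 0.2686
  cell (β,2): −0.27·log₂0.27 = 0.5100
  cell (β,3): −0.33·log₂0.33 = 0.5278
Sum = 2.196 bits.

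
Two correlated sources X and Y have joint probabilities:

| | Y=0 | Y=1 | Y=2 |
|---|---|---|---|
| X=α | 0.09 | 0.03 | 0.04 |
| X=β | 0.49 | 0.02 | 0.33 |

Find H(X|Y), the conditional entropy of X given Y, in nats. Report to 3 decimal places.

Marginals: p(X) = (0.1600, 0.8400), p(Y) = (0.5800, 0.0500, 0.3700).
H(X|Y) = Σ p(Y) · H(X|Y=·).
  Y=0: p=0.5800, H(X|Y=0) = 0.4316
  Y=1: p=0.0500, H(X|Y=1) = 0.6730
  Y=2: p=0.3700, H(X|Y=2) = 0.3425
Weighted sum = 0.411 nats.

0.411 nats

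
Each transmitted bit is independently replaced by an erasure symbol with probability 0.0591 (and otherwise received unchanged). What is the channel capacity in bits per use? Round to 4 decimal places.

Binary erasure channel: capacity C = 1 − ε.
C = 1 − 0.0591 = 0.9409 bits per channel use.

0.9409 bits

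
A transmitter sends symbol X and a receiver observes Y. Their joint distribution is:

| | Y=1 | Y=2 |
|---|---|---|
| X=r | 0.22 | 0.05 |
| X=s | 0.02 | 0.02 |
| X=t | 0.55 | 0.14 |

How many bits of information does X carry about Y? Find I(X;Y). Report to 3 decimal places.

0.013 bits

Marginals: p(X) = (0.2700, 0.0400, 0.6900), p(Y) = (0.7900, 0.2100).
I(X;Y) = H(X) + H(Y) − H(X,Y).
H(X) = 1.0652, H(Y) = 0.7415, H(X,Y) = 1.7939.
I(X;Y) = 1.0652 + 0.7415 − 1.7939 = 0.013 bits.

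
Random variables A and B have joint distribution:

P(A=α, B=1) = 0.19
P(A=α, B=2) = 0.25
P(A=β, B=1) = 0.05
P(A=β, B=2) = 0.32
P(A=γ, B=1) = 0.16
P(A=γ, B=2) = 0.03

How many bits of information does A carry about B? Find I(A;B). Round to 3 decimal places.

Marginals: p(A) = (0.4400, 0.3700, 0.1900), p(B) = (0.4000, 0.6000).
I(A;B) = Σ p(x,y)·log₂[p(x,y)/(p(x)p(y))].
  (α,1): 0.19·log₂(1.0795) = 0.0210
  (α,2): 0.25·log₂(0.9470) = -0.0197
  (β,1): 0.05·log₂(0.3378) = -0.0783
  (β,2): 0.32·log₂(1.4414) = 0.1688
  (γ,1): 0.16·log₂(2.1053) = 0.1718
  (γ,2): 0.03·log₂(0.2632) = -0.0578
Sum = 0.206 bits.

0.206 bits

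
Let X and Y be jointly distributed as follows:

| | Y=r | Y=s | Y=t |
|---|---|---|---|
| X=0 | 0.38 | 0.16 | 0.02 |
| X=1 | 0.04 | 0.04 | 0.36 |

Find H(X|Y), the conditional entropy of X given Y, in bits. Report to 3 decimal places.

Chain rule: H(X|Y) = H(X,Y) − H(Y).
Marginals: p(X) = (0.5600, 0.4400), p(Y) = (0.4200, 0.2000, 0.3800).
H(X,Y) = 1.9685 bits; H(Y) = 1.5205 bits.
H(X|Y) = 1.9685 − 1.5205 = 0.448 bits.

0.448 bits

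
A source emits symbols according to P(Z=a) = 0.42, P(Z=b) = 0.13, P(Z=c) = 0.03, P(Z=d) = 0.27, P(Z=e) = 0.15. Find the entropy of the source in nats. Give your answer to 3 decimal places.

H(Z) = −Σ p·ln p.
  −(0.42)·ln(0.42) = 0.3644
  −(0.13)·ln(0.13) = 0.2652
  −(0.03)·ln(0.03) = 0.1052
  −(0.27)·ln(0.27) = 0.3535
  −(0.15)·ln(0.15) = 0.2846
Sum: 0.3644 + 0.2652 + 0.1052 + 0.3535 + 0.2846 = 1.373 nats.

1.373 nats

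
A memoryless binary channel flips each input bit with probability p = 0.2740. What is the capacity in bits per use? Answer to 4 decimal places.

Binary symmetric channel: C = 1 − h₂(ε) where h₂ is the binary entropy function.
h₂(0.2740) = −0.2740·log₂0.2740 − 0.7260·log₂0.7260 = 0.8471.
C = 1 − 0.8471 = 0.1529 bits per channel use.

0.1529 bits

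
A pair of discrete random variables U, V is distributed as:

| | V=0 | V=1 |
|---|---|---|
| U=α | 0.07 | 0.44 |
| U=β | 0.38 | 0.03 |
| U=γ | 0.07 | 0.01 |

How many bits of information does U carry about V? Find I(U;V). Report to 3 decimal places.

0.506 bits

Marginals: p(U) = (0.5100, 0.4100, 0.0800), p(V) = (0.5200, 0.4800).
I(U;V) = Σ p(x,y)·log₂[p(x,y)/(p(x)p(y))].
  (α,0): 0.07·log₂(0.2640) = -0.1345
  (α,1): 0.44·log₂(1.7974) = 0.3722
  (β,0): 0.38·log₂(1.7824) = 0.3168
  (β,1): 0.03·log₂(0.1524) = -0.0814
  (γ,0): 0.07·log₂(1.6827) = 0.0526
  (γ,1): 0.01·log₂(0.2604) = -0.0194
Sum = 0.506 bits.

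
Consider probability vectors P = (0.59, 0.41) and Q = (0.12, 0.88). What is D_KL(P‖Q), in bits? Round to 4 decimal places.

D(P‖Q) = Σ p·log₂(p/q).
  0.59·log₂(0.59/0.12) = 1.35563
  0.41·log₂(0.41/0.88) = -0.45177
D(P‖Q) = 0.9039 bits.

0.9039 bits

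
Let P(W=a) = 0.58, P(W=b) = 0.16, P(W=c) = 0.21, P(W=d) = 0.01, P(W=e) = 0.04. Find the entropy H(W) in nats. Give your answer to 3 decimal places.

H(W) = −Σ p·ln p.
  −(0.58)·ln(0.58) = 0.3159
  −(0.16)·ln(0.16) = 0.2932
  −(0.21)·ln(0.21) = 0.3277
  −(0.01)·ln(0.01) = 0.0461
  −(0.04)·ln(0.04) = 0.1288
Sum: 0.3159 + 0.2932 + 0.3277 + 0.0461 + 0.1288 = 1.112 nats.

1.112 nats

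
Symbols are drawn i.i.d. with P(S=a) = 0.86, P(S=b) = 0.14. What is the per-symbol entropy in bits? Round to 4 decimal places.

H(S) = −Σ p·log₂ p.
  −(0.86)·log₂(0.86) = 0.18713
  −(0.14)·log₂(0.14) = 0.39711
Sum: 0.18713 + 0.39711 = 0.5842 bits.

0.5842 bits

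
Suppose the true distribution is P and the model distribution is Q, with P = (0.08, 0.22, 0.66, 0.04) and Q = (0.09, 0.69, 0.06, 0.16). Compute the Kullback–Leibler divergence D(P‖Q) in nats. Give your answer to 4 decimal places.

1.2663 nats

D(P‖Q) = Σ p·ln(p/q).
  0.08·ln(0.08/0.09) = -0.00942
  0.22·ln(0.22/0.69) = -0.25147
  0.66·ln(0.66/0.06) = 1.58261
  0.04·ln(0.04/0.16) = -0.05545
D(P‖Q) = 1.2663 nats.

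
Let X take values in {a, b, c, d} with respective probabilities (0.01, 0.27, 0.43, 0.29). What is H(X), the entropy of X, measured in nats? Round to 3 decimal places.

H(X) = −Σ p·ln p.
  −(0.01)·ln(0.01) = 0.0461
  −(0.27)·ln(0.27) = 0.3535
  −(0.43)·ln(0.43) = 0.3629
  −(0.29)·ln(0.29) = 0.3590
Sum: 0.0461 + 0.3535 + 0.3629 + 0.3590 = 1.121 nats.

1.121 nats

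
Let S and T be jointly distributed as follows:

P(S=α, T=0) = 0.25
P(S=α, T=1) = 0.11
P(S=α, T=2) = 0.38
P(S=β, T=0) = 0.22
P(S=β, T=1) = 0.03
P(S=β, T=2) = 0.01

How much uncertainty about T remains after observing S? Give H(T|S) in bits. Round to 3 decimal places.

Marginals: p(S) = (0.7400, 0.2600), p(T) = (0.4700, 0.1400, 0.3900).
H(T|S) = Σ p(S) · H(T|S=·).
  S=α: p=0.7400, H(T|S=α) = 1.4315
  S=β: p=0.2600, H(T|S=β) = 0.7442
Weighted sum = 1.253 bits.

1.253 bits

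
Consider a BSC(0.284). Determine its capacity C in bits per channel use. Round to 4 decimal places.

Binary symmetric channel: C = 1 − h₂(ε) where h₂ is the binary entropy function.
h₂(0.284) = −0.284·log₂0.284 − 0.716·log₂0.716 = 0.8608.
C = 1 − 0.8608 = 0.1392 bits per channel use.

0.1392 bits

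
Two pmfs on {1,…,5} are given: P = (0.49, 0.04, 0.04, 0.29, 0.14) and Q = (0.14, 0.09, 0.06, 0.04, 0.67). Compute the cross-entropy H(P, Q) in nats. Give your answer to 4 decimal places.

H(P,Q) = −Σ p·ln q.
  −0.49·ln(0.14) = 0.96340
  −0.04·ln(0.09) = 0.09632
  −0.04·ln(0.06) = 0.11254
  −0.29·ln(0.04) = 0.93347
  −0.14·ln(0.67) = 0.05607
H(P,Q) = 2.1618 nats.

2.1618 nats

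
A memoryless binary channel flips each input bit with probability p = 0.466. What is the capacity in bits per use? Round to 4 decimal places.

Binary symmetric channel: C = 1 − h₂(ε) where h₂ is the binary entropy function.
h₂(0.466) = −0.466·log₂0.466 − 0.534·log₂0.534 = 0.9967.
C = 1 − 0.9967 = 0.0033 bits per channel use.

0.0033 bits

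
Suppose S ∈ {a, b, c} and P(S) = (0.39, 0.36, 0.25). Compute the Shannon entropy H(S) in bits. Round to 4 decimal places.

1.5604 bits

H(S) = −Σ p·log₂ p.
  −(0.39)·log₂(0.39) = 0.52980
  −(0.36)·log₂(0.36) = 0.53062
  −(0.25)·log₂(0.25) = 0.50000
Sum: 0.52980 + 0.53062 + 0.50000 = 1.5604 bits.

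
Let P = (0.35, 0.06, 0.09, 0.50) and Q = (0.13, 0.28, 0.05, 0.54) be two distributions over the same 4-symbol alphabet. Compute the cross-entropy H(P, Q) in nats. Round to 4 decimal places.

1.3682 nats

H(P,Q) = −Σ p·ln q.
  −0.35·ln(0.13) = 0.71408
  −0.06·ln(0.28) = 0.07638
  −0.09·ln(0.05) = 0.26962
  −0.50·ln(0.54) = 0.30809
H(P,Q) = 1.3682 nats.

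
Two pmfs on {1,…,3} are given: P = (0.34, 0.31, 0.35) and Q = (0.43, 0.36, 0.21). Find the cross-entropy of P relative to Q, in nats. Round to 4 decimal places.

1.1499 nats

H(P,Q) = −Σ p·ln q.
  −0.34·ln(0.43) = 0.28695
  −0.31·ln(0.36) = 0.31671
  −0.35·ln(0.21) = 0.54623
H(P,Q) = 1.1499 nats.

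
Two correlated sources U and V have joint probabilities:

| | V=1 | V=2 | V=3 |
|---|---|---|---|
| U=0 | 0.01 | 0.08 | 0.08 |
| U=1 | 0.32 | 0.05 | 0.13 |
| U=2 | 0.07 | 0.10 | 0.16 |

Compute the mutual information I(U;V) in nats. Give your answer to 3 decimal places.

Marginals: p(U) = (0.1700, 0.5000, 0.3300), p(V) = (0.4000, 0.2300, 0.3700).
I(U;V) = Σ p(x,y)·ln[p(x,y)/(p(x)p(y))].
  (0,1): 0.01·ln(0.1471) = -0.0192
  (0,2): 0.08·ln(2.0460) = 0.0573
  (0,3): 0.08·ln(1.2719) = 0.0192
  (1,1): 0.32·ln(1.6000) = 0.1504
  (1,2): 0.05·ln(0.4348) = -0.0416
  (1,3): 0.13·ln(0.7027) = -0.0459
  (2,1): 0.07·ln(0.5303) = -0.0444
  (2,2): 0.10·ln(1.3175) = 0.0276
  (2,3): 0.16·ln(1.3104) = 0.0433
Sum = 0.147 nats.

0.147 nats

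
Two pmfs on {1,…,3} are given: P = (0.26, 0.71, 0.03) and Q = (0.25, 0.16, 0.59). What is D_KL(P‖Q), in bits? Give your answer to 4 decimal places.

D(P‖Q) = Σ p·log₂(p/q).
  0.26·log₂(0.26/0.25) = 0.01471
  0.71·log₂(0.71/0.16) = 1.52632
  0.03·log₂(0.03/0.59) = -0.12893
D(P‖Q) = 1.4121 bits.

1.4121 bits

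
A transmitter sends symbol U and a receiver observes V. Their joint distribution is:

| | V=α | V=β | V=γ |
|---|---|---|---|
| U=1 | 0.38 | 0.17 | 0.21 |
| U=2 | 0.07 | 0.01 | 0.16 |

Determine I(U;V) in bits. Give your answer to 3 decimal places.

0.094 bits

Marginals: p(U) = (0.7600, 0.2400), p(V) = (0.4500, 0.1800, 0.3700).
I(U;V) = H(U) + H(V) − H(U,V).
H(U) = 0.7950, H(V) = 1.4944, H(U,V) = 2.1959.
I(U;V) = 0.7950 + 1.4944 − 2.1959 = 0.094 bits.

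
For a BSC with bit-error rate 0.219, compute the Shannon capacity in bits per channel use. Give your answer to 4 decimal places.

Binary symmetric channel: C = 1 − h₂(ε) where h₂ is the binary entropy function.
h₂(0.219) = −0.219·log₂0.219 − 0.781·log₂0.781 = 0.7583.
C = 1 − 0.7583 = 0.2417 bits per channel use.

0.2417 bits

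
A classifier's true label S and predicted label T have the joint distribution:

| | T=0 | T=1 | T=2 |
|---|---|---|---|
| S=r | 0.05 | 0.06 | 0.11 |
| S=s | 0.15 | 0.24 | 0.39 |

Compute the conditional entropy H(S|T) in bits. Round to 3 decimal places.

0.759 bits

Marginals: p(S) = (0.2200, 0.7800), p(T) = (0.2000, 0.3000, 0.5000).
H(S|T) = Σ p(T) · H(S|T=·).
  T=0: p=0.2000, H(S|T=0) = 0.8113
  T=1: p=0.3000, H(S|T=1) = 0.7219
  T=2: p=0.5000, H(S|T=2) = 0.7602
Weighted sum = 0.759 bits.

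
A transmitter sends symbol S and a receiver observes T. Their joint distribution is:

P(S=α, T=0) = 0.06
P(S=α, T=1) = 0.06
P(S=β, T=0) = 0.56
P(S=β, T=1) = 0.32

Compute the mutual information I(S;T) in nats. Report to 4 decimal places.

0.0041 nats

Marginals: p(S) = (0.1200, 0.8800), p(T) = (0.6200, 0.3800).
I(S;T) = H(S) + H(T) − H(S,T).
H(S) = 0.3669, H(T) = 0.6641, H(S,T) = 1.0269.
I(S;T) = 0.3669 + 0.6641 − 1.0269 = 0.0041 nats.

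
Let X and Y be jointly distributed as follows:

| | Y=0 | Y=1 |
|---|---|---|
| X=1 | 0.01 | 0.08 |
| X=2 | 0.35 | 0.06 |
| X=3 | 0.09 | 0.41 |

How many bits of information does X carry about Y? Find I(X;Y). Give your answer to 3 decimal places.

Marginals: p(X) = (0.0900, 0.4100, 0.5000), p(Y) = (0.4500, 0.5500).
I(X;Y) = H(X) + H(Y) − H(X,Y).
H(X) = 1.3400, H(Y) = 0.9928, H(X,Y) = 1.9716.
I(X;Y) = 1.3400 + 0.9928 − 1.9716 = 0.361 bits.

0.361 bits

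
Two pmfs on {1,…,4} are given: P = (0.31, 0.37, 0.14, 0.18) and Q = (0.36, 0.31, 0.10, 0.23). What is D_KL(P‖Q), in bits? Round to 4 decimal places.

0.0319 bits

D(P‖Q) = Σ p·log₂(p/q).
  0.31·log₂(0.31/0.36) = -0.06688
  0.37·log₂(0.37/0.31) = 0.09445
  0.14·log₂(0.14/0.10) = 0.06796
  0.18·log₂(0.18/0.23) = -0.06365
D(P‖Q) = 0.0319 bits.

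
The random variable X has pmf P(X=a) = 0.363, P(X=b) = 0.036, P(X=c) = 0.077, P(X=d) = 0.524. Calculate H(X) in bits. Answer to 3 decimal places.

H(X) = −Σ p·log₂ p.
  −(0.363)·log₂(0.363) = 0.5307
  −(0.036)·log₂(0.036) = 0.1727
  −(0.077)·log₂(0.077) = 0.2848
  −(0.524)·log₂(0.524) = 0.4886
Sum: 0.5307 + 0.1727 + 0.2848 + 0.4886 = 1.477 bits.

1.477 bits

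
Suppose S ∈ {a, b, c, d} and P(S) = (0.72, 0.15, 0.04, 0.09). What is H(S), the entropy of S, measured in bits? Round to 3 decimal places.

H(S) = −Σ p·log₂ p.
  −(0.72)·log₂(0.72) = 0.3412
  −(0.15)·log₂(0.15) = 0.4105
  −(0.04)·log₂(0.04) = 0.1858
  −(0.09)·log₂(0.09) = 0.3127
Sum: 0.3412 + 0.4105 + 0.1858 + 0.3127 = 1.250 bits.

1.250 bits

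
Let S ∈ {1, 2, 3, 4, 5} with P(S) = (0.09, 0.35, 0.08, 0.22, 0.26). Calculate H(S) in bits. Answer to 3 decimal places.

2.120 bits

H(S) = −Σ p·log₂ p.
  −(0.09)·log₂(0.09) = 0.3127
  −(0.35)·log₂(0.35) = 0.5301
  −(0.08)·log₂(0.08) = 0.2915
  −(0.22)·log₂(0.22) = 0.4806
  −(0.26)·log₂(0.26) = 0.5053
Sum: 0.3127 + 0.5301 + 0.2915 + 0.4806 + 0.5053 = 2.120 bits.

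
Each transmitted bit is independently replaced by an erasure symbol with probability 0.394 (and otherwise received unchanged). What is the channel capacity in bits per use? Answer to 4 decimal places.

Binary erasure channel: capacity C = 1 − ε.
C = 1 − 0.394 = 0.6060 bits per channel use.

0.6060 bits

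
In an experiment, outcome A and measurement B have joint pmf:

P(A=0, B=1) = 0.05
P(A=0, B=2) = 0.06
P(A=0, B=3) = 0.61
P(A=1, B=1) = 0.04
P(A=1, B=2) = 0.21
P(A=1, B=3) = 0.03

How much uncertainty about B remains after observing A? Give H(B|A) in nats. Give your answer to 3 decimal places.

0.589 nats

Marginals: p(A) = (0.7200, 0.2800), p(B) = (0.0900, 0.2700, 0.6400).
H(B|A) = Σ p(A) · H(B|A=·).
  A=0: p=0.7200, H(B|A=0) = 0.5328
  A=1: p=0.2800, H(B|A=1) = 0.7331
Weighted sum = 0.589 nats.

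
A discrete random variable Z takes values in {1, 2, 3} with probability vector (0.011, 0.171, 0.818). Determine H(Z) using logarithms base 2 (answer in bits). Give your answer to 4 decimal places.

0.7443 bits

H(Z) = −Σ p·log₂ p.
  −(0.011)·log₂(0.011) = 0.07157
  −(0.171)·log₂(0.171) = 0.43570
  −(0.818)·log₂(0.818) = 0.23708
Sum: 0.07157 + 0.43570 + 0.23708 = 0.7443 bits.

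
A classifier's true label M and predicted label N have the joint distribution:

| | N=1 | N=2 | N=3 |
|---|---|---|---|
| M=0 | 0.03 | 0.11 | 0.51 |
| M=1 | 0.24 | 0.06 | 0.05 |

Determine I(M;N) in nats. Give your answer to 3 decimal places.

0.274 nats

Marginals: p(M) = (0.6500, 0.3500), p(N) = (0.2700, 0.1700, 0.5600).
I(M;N) = H(M) + H(N) − H(M,N).
H(M) = 0.6474, H(N) = 0.9795, H(M,N) = 1.3525.
I(M;N) = 0.6474 + 0.9795 − 1.3525 = 0.274 nats.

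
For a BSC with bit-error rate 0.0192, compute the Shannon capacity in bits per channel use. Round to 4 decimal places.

Binary symmetric channel: C = 1 − h₂(ε) where h₂ is the binary entropy function.
h₂(0.0192) = −0.0192·log₂0.0192 − 0.9808·log₂0.9808 = 0.1369.
C = 1 − 0.1369 = 0.8631 bits per channel use.

0.8631 bits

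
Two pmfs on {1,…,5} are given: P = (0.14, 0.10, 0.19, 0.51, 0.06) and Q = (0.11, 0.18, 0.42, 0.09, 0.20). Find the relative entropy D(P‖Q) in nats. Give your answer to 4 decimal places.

0.6367 nats

D(P‖Q) = Σ p·ln(p/q).
  0.14·ln(0.14/0.11) = 0.03376
  0.10·ln(0.10/0.18) = -0.05878
  0.19·ln(0.19/0.42) = -0.15071
  0.51·ln(0.51/0.09) = 0.88465
  0.06·ln(0.06/0.20) = -0.07224
D(P‖Q) = 0.6367 nats.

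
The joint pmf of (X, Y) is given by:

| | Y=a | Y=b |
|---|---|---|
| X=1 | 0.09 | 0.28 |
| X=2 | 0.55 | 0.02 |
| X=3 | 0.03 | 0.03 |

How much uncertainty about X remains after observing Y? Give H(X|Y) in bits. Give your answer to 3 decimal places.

Marginals: p(X) = (0.3700, 0.5700, 0.0600), p(Y) = (0.6700, 0.3300).
H(X|Y) = Σ p(Y) · H(X|Y=·).
  Y=a: p=0.6700, H(X|Y=a) = 0.8234
  Y=b: p=0.3300, H(X|Y=b) = 0.7607
Weighted sum = 0.803 bits.

0.803 bits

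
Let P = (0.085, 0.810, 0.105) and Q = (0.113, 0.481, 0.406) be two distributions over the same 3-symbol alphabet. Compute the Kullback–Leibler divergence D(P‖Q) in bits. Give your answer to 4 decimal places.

0.3692 bits

D(P‖Q) = Σ p·log₂(p/q).
  0.085·log₂(0.085/0.113) = -0.03492
  0.810·log₂(0.810/0.481) = 0.60903
  0.105·log₂(0.105/0.406) = -0.20486
D(P‖Q) = 0.3692 bits.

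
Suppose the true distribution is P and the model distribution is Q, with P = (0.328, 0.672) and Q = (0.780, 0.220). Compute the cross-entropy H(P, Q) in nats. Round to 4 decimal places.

1.0990 nats

H(P,Q) = −Σ p·ln q.
  −0.328·ln(0.780) = 0.08150
  −0.672·ln(0.220) = 1.01749
H(P,Q) = 1.0990 nats.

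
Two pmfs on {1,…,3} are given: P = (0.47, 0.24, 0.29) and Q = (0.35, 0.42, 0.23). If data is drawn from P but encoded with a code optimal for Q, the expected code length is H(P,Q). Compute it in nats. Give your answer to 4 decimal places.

1.1278 nats

H(P,Q) = −Σ p·ln q.
  −0.47·ln(0.35) = 0.49342
  −0.24·ln(0.42) = 0.20820
  −0.29·ln(0.23) = 0.42621
H(P,Q) = 1.1278 nats.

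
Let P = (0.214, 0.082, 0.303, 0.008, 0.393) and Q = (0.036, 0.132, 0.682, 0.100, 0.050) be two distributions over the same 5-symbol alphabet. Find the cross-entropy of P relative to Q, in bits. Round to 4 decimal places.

3.1583 bits

H(P,Q) = −Σ p·log₂ q.
  −0.214·log₂(0.036) = 1.02631
  −0.082·log₂(0.132) = 0.23955
  −0.303·log₂(0.682) = 0.16730
  −0.008·log₂(0.100) = 0.02658
  −0.393·log₂(0.050) = 1.69852
H(P,Q) = 3.1583 bits.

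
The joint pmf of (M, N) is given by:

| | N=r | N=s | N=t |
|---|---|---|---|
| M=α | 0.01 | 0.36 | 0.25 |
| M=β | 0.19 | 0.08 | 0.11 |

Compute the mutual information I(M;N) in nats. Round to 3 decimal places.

Marginals: p(M) = (0.6200, 0.3800), p(N) = (0.2000, 0.4400, 0.3600).
I(M;N) = Σ p(x,y)·ln[p(x,y)/(p(x)p(y))].
  (α,r): 0.01·ln(0.0806) = -0.0252
  (α,s): 0.36·ln(1.3196) = 0.0999
  (α,t): 0.25·ln(1.1201) = 0.0283
  (β,r): 0.19·ln(2.5000) = 0.1741
  (β,s): 0.08·ln(0.4785) = -0.0590
  (β,t): 0.11·ln(0.8041) = -0.0240
Sum = 0.194 nats.

0.194 nats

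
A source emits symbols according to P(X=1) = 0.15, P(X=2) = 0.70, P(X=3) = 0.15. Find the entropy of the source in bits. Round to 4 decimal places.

H(X) = −Σ p·log₂ p.
  −(0.15)·log₂(0.15) = 0.41054
  −(0.70)·log₂(0.70) = 0.36020
  −(0.15)·log₂(0.15) = 0.41054
Sum: 0.41054 + 0.36020 + 0.41054 = 1.1813 bits.

1.1813 bits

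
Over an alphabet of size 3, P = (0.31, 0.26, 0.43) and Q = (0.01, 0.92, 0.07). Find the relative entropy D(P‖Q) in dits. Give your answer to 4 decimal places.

D(P‖Q) = Σ p·log₁₀(p/q).
  0.31·log₁₀(0.31/0.01) = 0.46232
  0.26·log₁₀(0.26/0.92) = -0.14269
  0.43·log₁₀(0.43/0.07) = 0.33900
D(P‖Q) = 0.6586 dits.

0.6586 dits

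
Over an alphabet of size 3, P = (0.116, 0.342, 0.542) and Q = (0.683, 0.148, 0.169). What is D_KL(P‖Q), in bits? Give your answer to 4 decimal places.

D(P‖Q) = Σ p·log₂(p/q).
  0.116·log₂(0.116/0.683) = -0.29670
  0.342·log₂(0.342/0.148) = 0.41327
  0.542·log₂(0.542/0.169) = 0.91125
D(P‖Q) = 1.0278 bits.

1.0278 bits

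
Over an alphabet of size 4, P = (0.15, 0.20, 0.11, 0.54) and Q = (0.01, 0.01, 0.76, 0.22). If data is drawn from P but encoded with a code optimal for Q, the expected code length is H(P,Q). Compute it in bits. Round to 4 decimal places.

H(P,Q) = −Σ p·log₂ q.
  −0.15·log₂(0.01) = 0.99658
  −0.20·log₂(0.01) = 1.32877
  −0.11·log₂(0.76) = 0.04355
  −0.54·log₂(0.22) = 1.17959
H(P,Q) = 3.5485 bits.

3.5485 bits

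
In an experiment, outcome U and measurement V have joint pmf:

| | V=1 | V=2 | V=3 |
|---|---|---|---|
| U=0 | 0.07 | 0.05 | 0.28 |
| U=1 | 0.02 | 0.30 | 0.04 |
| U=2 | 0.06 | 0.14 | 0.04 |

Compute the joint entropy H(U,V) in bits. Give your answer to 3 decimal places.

2.645 bits

H(U,V) = −Σ p(x,y)·log₂ p(x,y) over all 9 cells.
  cell (0,1): −0.07·log₂0.07 = 0.2686
  cell (0,2): −0.05·log₂0.05 = 0.2161
  cell (0,3): −0.28·log₂0.28 = 0.5142
  cell (1,1): −0.02·log₂0.02 = 0.1129
  cell (1,2): −0.30·log₂0.30 = 0.5211
  cell (1,3): −0.04·log₂0.04 = 0.1858
  cell (2,1): −0.06·log₂0.06 = 0.2435
  cell (2,2): −0.14·log₂0.14 = 0.3971
  cell (2,3): −0.04·log₂0.04 = 0.1858
Sum = 2.645 bits.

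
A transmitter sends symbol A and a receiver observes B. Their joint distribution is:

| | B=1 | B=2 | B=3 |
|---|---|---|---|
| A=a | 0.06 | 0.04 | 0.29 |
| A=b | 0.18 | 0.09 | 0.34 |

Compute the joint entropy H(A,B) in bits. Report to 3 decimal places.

H(A,B) = −Σ p(x,y)·log₂ p(x,y) over all 6 cells.
  cell (a,1): −0.06·log₂0.06 = 0.2435
  cell (a,2): −0.04·log₂0.04 = 0.1858
  cell (a,3): −0.29·log₂0.29 = 0.5179
  cell (b,1): −0.18·log₂0.18 = 0.4453
  cell (b,2): −0.09·log₂0.09 = 0.3127
  cell (b,3): −0.34·log₂0.34 = 0.5292
Sum = 2.234 bits.

2.234 bits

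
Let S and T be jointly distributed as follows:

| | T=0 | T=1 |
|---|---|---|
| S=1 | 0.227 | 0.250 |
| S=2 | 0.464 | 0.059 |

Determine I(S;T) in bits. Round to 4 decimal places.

0.1500 bits

Marginals: p(S) = (0.4770, 0.5230), p(T) = (0.6910, 0.3090).
I(S;T) = Σ p(x,y)·log₂[p(x,y)/(p(x)p(y))].
  (1,0): 0.227·log₂(0.6887) = -0.12214
  (1,1): 0.250·log₂(1.6961) = 0.19057
  (2,0): 0.464·log₂(1.2839) = 0.16730
  (2,1): 0.059·log₂(0.3651) = -0.08577
Sum = 0.1500 bits.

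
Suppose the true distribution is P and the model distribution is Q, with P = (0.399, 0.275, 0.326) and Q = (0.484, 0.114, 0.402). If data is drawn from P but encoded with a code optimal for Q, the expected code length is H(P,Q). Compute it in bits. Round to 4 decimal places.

H(P,Q) = −Σ p·log₂ q.
  −0.399·log₂(0.484) = 0.41772
  −0.275·log₂(0.114) = 0.86155
  −0.326·log₂(0.402) = 0.42860
H(P,Q) = 1.7079 bits.

1.7079 bits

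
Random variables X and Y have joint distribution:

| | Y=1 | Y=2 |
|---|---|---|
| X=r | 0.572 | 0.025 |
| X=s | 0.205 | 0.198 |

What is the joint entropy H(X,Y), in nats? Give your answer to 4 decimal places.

1.0573 nats

H(X,Y) = −Σ p(x,y)·ln p(x,y) over all 4 cells.
  cell (r,1): −0.572·ln0.572 = 0.31953
  cell (r,2): −0.025·ln0.025 = 0.09222
  cell (s,1): −0.205·ln0.205 = 0.32487
  cell (s,2): −0.198·ln0.198 = 0.32066
Sum = 1.0573 nats.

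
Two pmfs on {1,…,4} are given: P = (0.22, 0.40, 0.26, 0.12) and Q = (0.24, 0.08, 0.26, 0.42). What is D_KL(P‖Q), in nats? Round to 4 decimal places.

D(P‖Q) = Σ p·ln(p/q).
  0.22·ln(0.22/0.24) = -0.01914
  0.40·ln(0.40/0.08) = 0.64378
  0.26·ln(0.26/0.26) = 0.00000
  0.12·ln(0.12/0.42) = -0.15033
D(P‖Q) = 0.4743 nats.

0.4743 nats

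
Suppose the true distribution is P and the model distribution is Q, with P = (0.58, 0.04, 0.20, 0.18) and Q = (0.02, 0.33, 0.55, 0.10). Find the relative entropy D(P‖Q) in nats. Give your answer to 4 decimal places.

D(P‖Q) = Σ p·ln(p/q).
  0.58·ln(0.58/0.02) = 1.95303
  0.04·ln(0.04/0.33) = -0.08441
  0.20·ln(0.20/0.55) = -0.20232
  0.18·ln(0.18/0.10) = 0.10580
D(P‖Q) = 1.7721 nats.

1.7721 nats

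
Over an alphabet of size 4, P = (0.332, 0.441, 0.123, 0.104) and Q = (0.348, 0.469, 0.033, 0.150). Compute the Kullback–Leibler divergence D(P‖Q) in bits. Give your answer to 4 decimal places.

D(P‖Q) = Σ p·log₂(p/q).
  0.332·log₂(0.332/0.348) = -0.02254
  0.441·log₂(0.441/0.469) = -0.03916
  0.123·log₂(0.123/0.033) = 0.23347
  0.104·log₂(0.104/0.150) = -0.05495
D(P‖Q) = 0.1168 bits.

0.1168 bits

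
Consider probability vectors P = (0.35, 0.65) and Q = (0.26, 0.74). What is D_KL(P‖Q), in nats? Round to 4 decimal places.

0.0197 nats

D(P‖Q) = Σ p·ln(p/q).
  0.35·ln(0.35/0.26) = 0.10404
  0.65·ln(0.65/0.74) = -0.08429
D(P‖Q) = 0.0197 nats.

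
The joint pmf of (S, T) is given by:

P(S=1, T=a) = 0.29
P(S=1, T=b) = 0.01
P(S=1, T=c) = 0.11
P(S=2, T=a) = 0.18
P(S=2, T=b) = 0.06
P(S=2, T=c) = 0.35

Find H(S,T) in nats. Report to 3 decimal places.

1.493 nats

H(S,T) = −Σ p(x,y)·ln p(x,y) over all 6 cells.
  cell (1,a): −0.29·ln0.29 = 0.3590
  cell (1,b): −0.01·ln0.01 = 0.0461
  cell (1,c): −0.11·ln0.11 = 0.2428
  cell (2,a): −0.18·ln0.18 = 0.3087
  cell (2,b): −0.06·ln0.06 = 0.1688
  cell (2,c): −0.35·ln0.35 = 0.3674
Sum = 1.493 nats.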